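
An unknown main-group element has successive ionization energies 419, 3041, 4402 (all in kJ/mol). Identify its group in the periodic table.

Group 1

Look for the largest jump between consecutive ionization energies: IE2/IE1 ≈ 7.3, far larger than any earlier ratio.
That jump marks the point where a core electron is being removed. So the atom has 1 valence electron.
A main-group element with 1 valence electron is in group 1.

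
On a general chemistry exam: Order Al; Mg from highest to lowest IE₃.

Mg > Al

After 2 electrons have been removed, what remains? Al²⁺ still has 1 valence electron; Mg²⁺ is the bare [Ne] core.
Breaking into a closed-shell core is much more expensive than removing a leftover valence electron — Mg has the largest IE_3 here.
The numbers (kJ/mol): Al 2745, Mg 7733.
Putting it together, IE_3: Al < Mg.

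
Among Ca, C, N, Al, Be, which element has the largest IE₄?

Be

IE_4 is the cost of taking one more electron from the +3 cation: Ca³⁺ is already 1 electron into the core; C³⁺ still has 1 valence electron; N³⁺ still has 2 valence electrons; Al³⁺ is the bare [Ne] core; Be³⁺ is already 1 electron into the core.
Usually core removal costs more than valence removal, but here the competition is close: a tightly held n=2 valence electron can cost more to remove than an n=3 core electron, so the actual values have to decide it.
Valence configurations: C³⁺ [He]2s¹, N³⁺ [He]2s².
Tabulated IE_4 (kJ/mol): Ca 6491, C 6223, N 7475, Al 11577, Be 21007.
Overall IE_4 order: C < Ca < N < Al < Be.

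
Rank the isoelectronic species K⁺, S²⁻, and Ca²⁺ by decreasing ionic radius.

All of these have 18 electrons, so size is governed by nuclear charge alone: the more protons, the stronger the pull on the same electron cloud, and the smaller the ion.
Nuclear charges: Ca²⁺ (Z=20), K⁺ (Z=19), S²⁻ (Z=16).
Largest to smallest: S²⁻ > K⁺ > Ca²⁺.

S²⁻ > K⁺ > Ca²⁺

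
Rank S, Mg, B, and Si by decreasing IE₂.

B, S, Si, Mg

Consider each +1 ion: S⁺ still has 5 valence electrons; Mg⁺ still has 1 valence electron; B⁺ still has 2 valence electrons; Si⁺ still has 3 valence electrons.
All are still removing valence electrons, so compare the +1 ions as you would atoms: IE_2 generally rises across a period (higher Z_eff) and falls down a group (larger shell), subject to the usual subshell exceptions.
Valence configurations: S⁺ [Ne]3s²3p³, Mg⁺ [Ne]3s¹, B⁺ [He]2s², Si⁺ [Ne]3s²3p¹.
Tabulated IE_2 (kJ/mol): S 2252, Mg 1451, B 2427, Si 1577.
So the second ionization energies run Mg < Si < S < B.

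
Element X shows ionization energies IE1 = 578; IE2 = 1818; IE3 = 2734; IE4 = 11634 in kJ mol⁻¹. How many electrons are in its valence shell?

Look for the largest jump between consecutive ionization energies: IE4/IE3 ≈ 4.3, far larger than any earlier ratio.
That jump marks the point where a core electron is being removed. So the atom has 3 valence electrons.

3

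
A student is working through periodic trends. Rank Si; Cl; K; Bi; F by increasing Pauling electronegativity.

K, Si, Bi, Cl, F

F is in period 2, group 17; Si is in period 3, group 14; Cl is in period 3, group 17; K is in period 4, group 1; Bi is in period 6, group 15.
Atoms toward the upper right of the periodic table pull bonding electrons most strongly.
Neither a single period nor a single group — weigh both effects.
Si > K: relative to K, both the across-period and down-group shifts push Si's electronegativity up.
Bi > Si: the two effects oppose for this pair; the across-period effect wins (2.02 vs 1.90).
Cl > Bi: both effects reinforce here, so Cl is clearly the higher of the two.
F > Cl: F sits above Cl in group 17, so the down-group effect alone puts F higher.
For reference (Pauling): F 3.98, Si 1.90, Cl 3.16, K 0.82, Bi 2.02.
So from lowest to highest: K < Si < Bi < Cl < F.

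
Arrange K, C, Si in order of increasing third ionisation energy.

Si < K < C

After 2 electrons have been removed, what remains? K²⁺ is already 1 electron into the core; C²⁺ still has 2 valence electrons; Si²⁺ still has 2 valence electrons.
Usually core removal costs more than valence removal, but here the competition is close: a tightly held n=2 valence electron can cost more to remove than an n=3 core electron, so the actual values have to decide it.
Valence configurations: C²⁺ [He]2s², Si²⁺ [Ne]3s².
The numbers (kJ/mol): K 4420, C 4620, Si 3232.
Putting it together, IE_3: Si < K < C.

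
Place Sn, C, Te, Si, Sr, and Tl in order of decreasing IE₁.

IE₁ increases left→right with effective nuclear charge and decreases top→bottom as the valence shell moves farther out.
Neither a single period nor a single group — weigh both effects.
Tl > Sr: period and group pull opposite ways; the across-period shift dominates (589 vs 550 kJ/mol).
Sn > Tl: relative to Tl, both the across-period and down-group shifts push Sn's first ionization energy up.
Si > Sn: Si sits above Sn in group 14, so the down-group effect alone puts Si higher.
Te > Si: period and group pull opposite ways; the across-period shift dominates (869 vs 786 kJ/mol).
C > Te: period and group pull opposite ways; the down-group shift dominates (1086 vs 869 kJ/mol).
For reference (kJ/mol): C 1086, Si 786, Sr 550, Sn 709, Te 869, Tl 589.
So from highest to lowest: C > Te > Si > Sn > Tl > Sr.

C > Te > Si > Sn > Tl > Sr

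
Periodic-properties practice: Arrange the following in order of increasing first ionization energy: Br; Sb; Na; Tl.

Na < Tl < Sb < Br

Na is in period 3, group 1; Br is in period 4, group 17; Sb is in period 5, group 15; Tl is in period 6, group 13.
IE₁ increases left→right with effective nuclear charge and decreases top→bottom as the valence shell moves farther out.
Here both period and group differ, so the two effects have to be weighed against each other.
Tl > Na: the two effects oppose for this pair; the across-period effect wins (589 vs 496 kJ/mol).
Sb > Tl: relative to Tl, both the across-period and down-group shifts push Sb's first ionization energy up.
Br > Sb: both effects reinforce here, so Br is clearly the higher of the two.
Approximate values (kJ/mol): Na 496, Br 1140, Sb 831, Tl 589.
So from lowest to highest: Na < Tl < Sb < Br.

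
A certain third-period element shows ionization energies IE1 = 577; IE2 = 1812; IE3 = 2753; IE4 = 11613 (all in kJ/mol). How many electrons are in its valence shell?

3

Look for the largest jump between consecutive ionization energies: IE4/IE3 ≈ 4.2, far larger than any earlier ratio.
That jump marks the point where a core electron is being removed. So the atom has 3 valence electrons.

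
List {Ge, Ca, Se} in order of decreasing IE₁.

Se > Ge > Ca

Ca is in period 4, group 2; Ge is in period 4, group 14; Se is in period 4, group 16.
First ionization energy rises across a period (greater Z_eff holds electrons more tightly) and falls down a group (valence electrons are farther from the nucleus).
All lie in period 4, so first ionization energy increases left to right.
So from highest to lowest: Se > Ge > Ca.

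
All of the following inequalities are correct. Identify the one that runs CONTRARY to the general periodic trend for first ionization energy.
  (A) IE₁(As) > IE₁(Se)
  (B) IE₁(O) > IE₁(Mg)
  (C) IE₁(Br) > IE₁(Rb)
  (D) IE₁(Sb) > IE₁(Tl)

(A)

The general trend: first ionization energy increases across a period and decreases down a group.
(A) As (period 4, group 15) vs Se (period 4, group 16): the stated order contradicts the simple trend.
(B) O (period 2, group 16) vs Mg (period 3, group 2): the stated order agrees with the simple trend.
(C) Br (period 4, group 17) vs Rb (period 5, group 1): the stated order agrees with the simple trend.
(D) Sb (period 5, group 15) vs Tl (period 6, group 13): the stated order agrees with the simple trend.
The exception is (A): Se (4p⁴) ionizes more easily than half-filled As (4p³).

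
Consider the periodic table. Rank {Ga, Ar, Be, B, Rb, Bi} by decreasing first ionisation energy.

First ionization energy rises across a period (greater Z_eff holds electrons more tightly) and falls down a group (valence electrons are farther from the nucleus).
These span different periods and groups, so the two trends combine.
Ga > Rb: relative to Rb, both the across-period and down-group shifts push Ga's first ionization energy up.
Bi > Ga: period and group pull opposite ways; the across-period shift dominates (703 vs 579 kJ/mol).
B > Bi: period and group pull opposite ways; the down-group shift dominates (801 vs 703 kJ/mol).
Be > B: this pair runs against the simple trend — see the exception note.
Ar > Be: period and group pull opposite ways; the across-period shift dominates (1521 vs 900 kJ/mol).
Note the exception: Be has a higher first ionization energy than B, contrary to the simple trend — removing B's lone 2p electron is easier than breaking Be's filled 2s².
Tabulated first ionization energy (kJ/mol): Be 900, B 801, Ar 1521, Ga 579, Rb 403, Bi 703.
So from highest to lowest: Ar > Be > B > Bi > Ga > Rb.

Ar > Be > B > Bi > Ga > Rb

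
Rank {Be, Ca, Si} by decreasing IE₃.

Be > Ca > Si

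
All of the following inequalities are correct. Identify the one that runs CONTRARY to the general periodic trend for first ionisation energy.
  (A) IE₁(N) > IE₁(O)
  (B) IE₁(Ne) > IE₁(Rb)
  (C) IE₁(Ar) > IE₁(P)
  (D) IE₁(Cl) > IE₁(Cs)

The general trend: first ionisation energy increases across a period and decreases down a group.
(A) N (period 2, group 15) vs O (period 2, group 16): the stated order contradicts the simple trend.
(B) Ne (period 2, group 18) vs Rb (period 5, group 1): the stated order agrees with the simple trend.
(C) Ar (period 3, group 18) vs P (period 3, group 15): the stated order agrees with the simple trend.
(D) Cl (period 3, group 17) vs Cs (period 6, group 1): the stated order agrees with the simple trend.
The exception is (A): pairing an electron in O's 2p⁴ costs repulsion energy, so O ionizes more easily than half-filled N (2p³).

(A)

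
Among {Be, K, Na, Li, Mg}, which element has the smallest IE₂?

Mg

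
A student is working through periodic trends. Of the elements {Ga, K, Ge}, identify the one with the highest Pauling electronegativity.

K is in period 4, group 1; Ga is in period 4, group 13; Ge is in period 4, group 14.
Atoms toward the upper right of the periodic table pull bonding electrons most strongly.
All lie in period 4, so electronegativity increases left to right.
The highest Pauling electronegativity among these belongs to Ge.

Ge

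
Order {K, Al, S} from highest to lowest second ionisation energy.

K, S, Al

The second ionization energy removes an electron from the +1 ion. For each element: K⁺ is the bare [Ar] core; Al⁺ still has 2 valence electrons; S⁺ still has 5 valence electrons.
Pulling an electron out of a noble-gas core costs far more than removing a remaining valence electron, so K sits at the high end of IE_2.
Valence configurations: Al⁺ [Ne]3s², S⁺ [Ne]3s²3p³.
Tabulated IE_2 (kJ/mol): K 3052, Al 1817, S 2252.
Overall IE_2 order: Al < S < K.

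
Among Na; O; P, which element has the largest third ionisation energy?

IE_3 is the cost of taking one more electron from the +2 cation: Na²⁺ is already 1 electron into the core; O²⁺ still has 4 valence electrons; P²⁺ still has 3 valence electrons.
Core electrons are held far more tightly than valence electrons, so Na tops the IE_3 order.
Valence configurations: O²⁺ [He]2s²2p², P²⁺ [Ne]3s²3p¹.
Tabulated IE_3 (kJ/mol): Na 6910, O 5300, P 2914.
So the third ionization energies run P < O < Na.

Na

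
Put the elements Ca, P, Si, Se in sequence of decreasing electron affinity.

Se > Si > P > Ca

Si is in period 3, group 14; P is in period 3, group 15; Ca is in period 4, group 2; Se is in period 4, group 16.
Adding an electron releases more energy for atoms nearer the top right (short of the noble gases).
These span different periods and groups, so the two trends combine.
P > Ca: relative to Ca, both the across-period and down-group shifts push P's electron affinity up.
Si > P: this pair runs against the simple trend — see the exception note.
Se > Si: the two effects oppose for this pair; the across-period effect wins (195 vs 134 kJ/mol).
Note the exception: Si has a higher electron affinity than P, contrary to the simple trend — adding an electron to P's half-filled 3p³ is unfavourable, so Si (3p²) has the more exothermic EA.
For reference (kJ/mol): Si 134, P 72, Ca 2, Se 195.
So from highest to lowest: Se > Si > P > Ca.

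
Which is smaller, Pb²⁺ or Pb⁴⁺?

Pb⁴⁺

Both ions have Z = 82 protons, but Pb⁴⁺ has lost more electrons, so its remaining electrons feel a larger effective nuclear charge per electron and are pulled in more tightly.
Higher positive charge → smaller ion, so Pb²⁺ > Pb⁴⁺.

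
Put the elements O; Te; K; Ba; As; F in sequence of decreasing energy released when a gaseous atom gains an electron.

F > Te > O > As > K > Ba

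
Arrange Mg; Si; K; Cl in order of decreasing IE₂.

K > Cl > Si > Mg

Consider each +1 ion: Mg⁺ still has 1 valence electron; Si⁺ still has 3 valence electrons; K⁺ is the bare [Ar] core; Cl⁺ still has 6 valence electrons.
Breaking into a closed-shell core is much more expensive than removing a leftover valence electron — K has the largest IE_2 here.
Valence configurations: Mg⁺ [Ne]3s¹, Si⁺ [Ne]3s²3p¹, Cl⁺ [Ne]3s²3p⁴.
Approximate IE_2 values (kJ/mol): Mg 1451, Si 1577, K 3052, Cl 2298.
So the second ionization energies run Mg < Si < Cl < K.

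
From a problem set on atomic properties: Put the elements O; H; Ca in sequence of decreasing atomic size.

Ca > O > H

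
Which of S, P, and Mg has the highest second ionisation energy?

S

The second ionization energy removes an electron from the +1 ion. For each element: S⁺ still has 5 valence electrons; P⁺ still has 4 valence electrons; Mg⁺ still has 1 valence electron.
All are still removing valence electrons, so compare the +1 ions as you would atoms: IE_2 generally rises across a period (higher Z_eff) and falls down a group (larger shell), subject to the usual subshell exceptions.
Valence configurations: S⁺ [Ne]3s²3p³, P⁺ [Ne]3s²3p², Mg⁺ [Ne]3s¹.
Tabulated IE_2 (kJ/mol): S 2252, P 1907, Mg 1451.
So the second ionization energies run Mg < P < S.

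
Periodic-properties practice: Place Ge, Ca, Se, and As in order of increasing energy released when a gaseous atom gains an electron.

Ca < As < Ge < Se

Ca is in period 4, group 2; Ge is in period 4, group 14; As is in period 4, group 15; Se is in period 4, group 16.
Electron affinity generally becomes more exothermic across a period toward the halogens and less exothermic down a group.
All lie in period 4; the across-period trend (electron affinity increases left to right) applies, with the exception below.
Note the exception: Ge has a higher electron affinity than As, contrary to the simple trend — adding an electron to As's half-filled 4p³ is unfavourable, so Ge (4p²) has the more exothermic EA.
For reference (kJ/mol): Ca 2, Ge 119, As 78, Se 195.
So from lowest to highest: Ca < As < Ge < Se.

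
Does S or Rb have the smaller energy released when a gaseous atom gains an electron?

Rb

S is in period 3, group 16; Rb is in period 5, group 1.
Adding an electron releases more energy for atoms nearer the top right (short of the noble gases).
Here both period and group differ, so the two effects have to be weighed against each other.
S > Rb: both effects reinforce here, so S is clearly the higher of the two.
For reference (kJ/mol): S 200, Rb 47.
So Rb has the smaller energy released when a gaseous atom gains an electron (Rb < S).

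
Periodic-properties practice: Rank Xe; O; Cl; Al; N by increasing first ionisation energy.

IE₁ increases left→right with effective nuclear charge and decreases top→bottom as the valence shell moves farther out.
Neither a single period nor a single group — weigh both effects.
Xe > Al: the two effects oppose for this pair; the across-period effect wins (1170 vs 578 kJ/mol).
Cl > Xe: period and group pull opposite ways; the down-group shift dominates (1251 vs 1170 kJ/mol).
O > Cl: the two effects oppose for this pair; the down-group effect wins (1314 vs 1251 kJ/mol).
N > O: this pair runs against the simple trend — see the exception note.
Note the exception: N has a higher first ionization energy than O, contrary to the simple trend — pairing an electron in O's 2p⁴ costs repulsion energy, so O ionizes more easily than half-filled N (2p³).
For reference (kJ/mol): N 1402, O 1314, Al 578, Cl 1251, Xe 1170.
So from lowest to highest: Al < Xe < Cl < O < N.

Al < Xe < Cl < O < N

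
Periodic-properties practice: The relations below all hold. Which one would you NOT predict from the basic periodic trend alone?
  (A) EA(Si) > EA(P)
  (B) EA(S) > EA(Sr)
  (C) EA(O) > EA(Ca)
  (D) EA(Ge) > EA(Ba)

(A)

The general trend: electron affinity increases across a period and decreases down a group.
(A) Si (period 3, group 14) vs P (period 3, group 15): the stated order contradicts the simple trend.
(B) S (period 3, group 16) vs Sr (period 5, group 2): the stated order agrees with the simple trend.
(C) O (period 2, group 16) vs Ca (period 4, group 2): the stated order agrees with the simple trend.
(D) Ge (period 4, group 14) vs Ba (period 6, group 2): the stated order agrees with the simple trend.
The exception is (A): adding an electron to P's half-filled 3p³ is unfavourable, so Si (3p²) has the more exothermic EA.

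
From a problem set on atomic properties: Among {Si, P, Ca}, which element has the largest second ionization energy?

IE_2 is the cost of taking one more electron from the +1 cation: Si⁺ still has 3 valence electrons; P⁺ still has 4 valence electrons; Ca⁺ still has 1 valence electron.
All are still removing valence electrons, so compare the +1 ions as you would atoms: IE_2 generally rises across a period (higher Z_eff) and falls down a group (larger shell), subject to the usual subshell exceptions.
Valence configurations: Si⁺ [Ne]3s²3p¹, P⁺ [Ne]3s²3p², Ca⁺ [Ar]4s¹.
The numbers (kJ/mol): Si 1577, P 1907, Ca 1145.
Overall IE_2 order: Ca < Si < P.

P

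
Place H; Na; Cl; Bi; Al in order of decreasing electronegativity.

Cl > H > Bi > Al > Na

H is in period 1, group 1; Na is in period 3, group 1; Al is in period 3, group 13; Cl is in period 3, group 17; Bi is in period 6, group 15.
EN rises left→right (higher Z_eff, smaller atoms) and falls top→bottom (larger, more shielded atoms).
Neither a single period nor a single group — weigh both effects.
Al > Na: both are in period 3; the period trend gives Al the larger value.
Bi > Al: period and group pull opposite ways; the across-period shift dominates (2.02 vs 1.61).
H > Bi: period and group pull opposite ways; the down-group shift dominates (2.20 vs 2.02).
Cl > H: period and group pull opposite ways; the across-period shift dominates (3.16 vs 2.20).
Approximate values (Pauling): H 2.20, Na 0.93, Al 1.61, Cl 3.16, Bi 2.02.
So from highest to lowest: Cl > H > Bi > Al > Na.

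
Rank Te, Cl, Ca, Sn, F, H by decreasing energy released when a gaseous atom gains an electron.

Cl, F, Te, Sn, H, Ca

Adding an electron releases more energy for atoms nearer the top right (short of the noble gases).
These span different periods and groups, so the two trends combine.
H > Ca: the two effects oppose for this pair; the down-group effect wins (73 vs 2 kJ/mol).
Sn > H: the two effects oppose for this pair; the across-period effect wins (107 vs 73 kJ/mol).
Te > Sn: Te lies to the right of Sn in period 5, so the across-period effect alone puts Te higher.
F > Te: relative to Te, both the across-period and down-group shifts push F's electron affinity up.
Cl > F: this pair runs against the simple trend — see the exception note.
Note the exception: Cl has a higher electron affinity than F, contrary to the simple trend — F's small 2p subshell makes the incoming electron feel strong e⁻–e⁻ repulsion, so Cl actually releases more energy on gaining an electron.
Approximate values (kJ/mol): H 73, F 328, Cl 349, Ca 2, Sn 107, Te 190.
So from highest to lowest: Cl > F > Te > Sn > H > Ca.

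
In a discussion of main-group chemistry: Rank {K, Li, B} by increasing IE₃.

The third ionization energy removes an electron from the +2 ion. For each element: K²⁺ is already 1 electron into the core; Li²⁺ is already 1 electron into the core; B²⁺ still has 1 valence electron.
Core electrons are held far more tightly than valence electrons, so K and Li top the IE_3 order.
Approximate IE_3 values (kJ/mol): K 4420, Li 11815, B 3660.
Overall IE_3 order: B < K < Li.

B < K < Li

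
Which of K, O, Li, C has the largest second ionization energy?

The second ionization energy removes an electron from the +1 ion. For each element: K⁺ is the bare [Ar] core; O⁺ still has 5 valence electrons; Li⁺ is the bare [He] core; C⁺ still has 3 valence electrons.
Usually core removal costs more than valence removal, but here the competition is close: a tightly held n=2 valence electron can cost more to remove than an n=3 core electron, so the actual values have to decide it.
Valence configurations: O⁺ [He]2s²2p³, C⁺ [He]2s²2p¹.
The numbers (kJ/mol): K 3052, O 3388, Li 7298, C 2353.
So the second ionization energies run C < K < O < Li.

Li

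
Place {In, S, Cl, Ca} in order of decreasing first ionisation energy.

S is in period 3, group 16; Cl is in period 3, group 17; Ca is in period 4, group 2; In is in period 5, group 13.
First ionization energy rises across a period (greater Z_eff holds electrons more tightly) and falls down a group (valence electrons are farther from the nucleus).
These span different periods and groups, so the two trends combine.
Ca > In: the two effects oppose for this pair; the down-group effect wins (590 vs 558 kJ/mol).
S > Ca: relative to Ca, both the across-period and down-group shifts push S's first ionization energy up.
Cl > S: both are in period 3; the period trend gives Cl the larger value.
Tabulated first ionization energy (kJ/mol): S 1000, Cl 1251, Ca 590, In 558.
So from highest to lowest: Cl > S > Ca > In.

Cl > S > Ca > In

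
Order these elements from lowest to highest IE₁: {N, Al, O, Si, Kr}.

Al, Si, O, Kr, N

N is in period 2, group 15; O is in period 2, group 16; Al is in period 3, group 13; Si is in period 3, group 14; Kr is in period 4, group 18.
First ionization energy rises across a period (greater Z_eff holds electrons more tightly) and falls down a group (valence electrons are farther from the nucleus).
Neither a single period nor a single group — weigh both effects.
Si > Al: both are in period 3; the period trend gives Si the larger value.
O > Si: relative to Si, both the across-period and down-group shifts push O's first ionization energy up.
Kr > O: period and group pull opposite ways; the across-period shift dominates (1351 vs 1314 kJ/mol).
N > Kr: period and group pull opposite ways; the down-group shift dominates (1402 vs 1351 kJ/mol).
Note the exception: N has a higher first ionization energy than O, contrary to the simple trend — pairing an electron in O's 2p⁴ costs repulsion energy, so O ionizes more easily than half-filled N (2p³).
Tabulated first ionization energy (kJ/mol): N 1402, O 1314, Al 578, Si 786, Kr 1351.
So from lowest to highest: Al < Si < O < Kr < N.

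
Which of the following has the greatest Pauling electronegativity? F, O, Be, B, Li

F

Electronegativity increases across a period and decreases down a group, tracking effective nuclear charge and atomic size.
All lie in period 2, so electronegativity increases left to right.
The greatest Pauling electronegativity among these belongs to F.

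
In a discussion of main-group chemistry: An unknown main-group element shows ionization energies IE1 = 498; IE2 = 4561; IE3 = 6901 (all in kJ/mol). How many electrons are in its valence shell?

Look for the largest jump between consecutive ionization energies: IE2/IE1 ≈ 9.2, far larger than any earlier ratio.
That jump marks the point where a core electron is being removed. So the atom has 1 valence electron.

1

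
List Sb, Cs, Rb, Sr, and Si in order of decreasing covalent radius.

Cs > Rb > Sr > Sb > Si

Si is in period 3, group 14; Rb is in period 5, group 1; Sr is in period 5, group 2; Sb is in period 5, group 15; Cs is in period 6, group 1.
Moving right in a period, electrons are added to the same shell under a stronger nuclear pull, so atoms get smaller; moving down, a new shell is opened and atoms get larger.
These span different periods and groups, so the two trends combine.
Sb > Si: period and group pull opposite ways; the down-group shift dominates (140 vs 116 pm).
Sr > Sb: both are in period 5; the period trend gives Sr the larger value.
Rb > Sr: Rb lies to the left of Sr in period 5, so the across-period effect alone puts Rb larger.
Cs > Rb: they share group 1; the group trend gives Cs the larger value.
Tabulated atomic radius (pm): Si 116, Rb 210, Sr 185, Sb 140, Cs 232.
So from largest to smallest: Cs > Rb > Sr > Sb > Si.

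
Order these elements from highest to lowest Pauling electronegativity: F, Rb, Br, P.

F, Br, P, Rb

F is in period 2, group 17; P is in period 3, group 15; Br is in period 4, group 17; Rb is in period 5, group 1.
EN rises left→right (higher Z_eff, smaller atoms) and falls top→bottom (larger, more shielded atoms).
These span different periods and groups, so the two trends combine.
P > Rb: relative to Rb, both the across-period and down-group shifts push P's electronegativity up.
Br > P: the two effects oppose for this pair; the across-period effect wins (2.96 vs 2.19).
F > Br: they share group 17; the group trend gives F the larger value.
Approximate values (Pauling): F 3.98, P 2.19, Br 2.96, Rb 0.82.
So from highest to lowest: F > Br > P > Rb.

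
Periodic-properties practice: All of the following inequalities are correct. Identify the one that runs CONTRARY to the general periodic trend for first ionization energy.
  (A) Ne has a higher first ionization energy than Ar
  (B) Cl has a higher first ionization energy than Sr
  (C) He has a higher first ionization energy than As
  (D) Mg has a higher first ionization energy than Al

The general trend: first ionization energy increases across a period and decreases down a group.
(A) Ne (period 2, group 18) vs Ar (period 3, group 18): the stated order agrees with the simple trend.
(B) Cl (period 3, group 17) vs Sr (period 5, group 2): the stated order agrees with the simple trend.
(C) He (period 1, group 18) vs As (period 4, group 15): the stated order agrees with the simple trend.
(D) Mg (period 3, group 2) vs Al (period 3, group 13): the stated order contradicts the simple trend.
The exception is (D): Al's single 3p electron is easier to remove than one from Mg's filled 3s².

(D)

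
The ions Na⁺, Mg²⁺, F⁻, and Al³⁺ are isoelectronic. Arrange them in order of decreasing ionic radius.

F⁻ > Na⁺ > Mg²⁺ > Al³⁺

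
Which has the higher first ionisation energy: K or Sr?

Sr

K is in period 4, group 1; Sr is in period 5, group 2.
Removing the outermost electron gets harder across a period and easier down a group.
A diagonal step moves right (one effect) and down (the opposite effect) at once.
Sr > K: period and group pull opposite ways; the across-period shift dominates (550 vs 419 kJ/mol).
Approximate values (kJ/mol): K 419, Sr 550.
So Sr has the higher first ionisation energy (Sr > K).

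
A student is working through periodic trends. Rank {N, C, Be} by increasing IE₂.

Be, C, N

After 1 electron has been removed, what remains? N⁺ still has 4 valence electrons; C⁺ still has 3 valence electrons; Be⁺ still has 1 valence electron.
All are still removing valence electrons, so compare the +1 ions as you would atoms: IE_2 generally rises across a period (higher Z_eff) and falls down a group (larger shell), subject to the usual subshell exceptions.
Valence configurations: N⁺ [He]2s²2p², C⁺ [He]2s²2p¹, Be⁺ [He]2s¹.
Approximate IE_2 values (kJ/mol): N 2856, C 2353, Be 1757.
Overall IE_2 order: Be < C < N.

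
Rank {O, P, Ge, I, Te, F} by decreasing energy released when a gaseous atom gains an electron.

F, I, Te, O, Ge, P

O is in period 2, group 16; F is in period 2, group 17; P is in period 3, group 15; Ge is in period 4, group 14; Te is in period 5, group 16; I is in period 5, group 17.
Electron affinity generally becomes more exothermic across a period toward the halogens and less exothermic down a group.
Neither a single period nor a single group — weigh both effects.
Ge > P: this pair runs against the simple trend — see the exception note.
O > Ge: relative to Ge, both the across-period and down-group shifts push O's electron affinity up.
Te > O: this pair runs against the simple trend — see the exception note.
I > Te: both are in period 5; the period trend gives I the larger value.
F > I: F sits above I in group 17, so the down-group effect alone puts F higher.
Note the exception: Ge has a higher electron affinity than P, contrary to the simple trend — adding an electron to P's half-filled np³ subshell costs electron-pairing energy.
Note the exception: Te has a higher electron affinity than O, contrary to the simple trend — O's compact 2p subshell gives strong electron–electron repulsion on the added electron.
For reference (kJ/mol): O 141, F 328, P 72, Ge 119, Te 190, I 295.
So from highest to lowest: F > I > Te > O > Ge > P.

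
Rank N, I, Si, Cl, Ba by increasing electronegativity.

Ba < Si < I < N < Cl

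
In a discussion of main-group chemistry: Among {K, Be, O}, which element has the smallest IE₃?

K

After 2 electrons have been removed, what remains? K²⁺ is already 1 electron into the core; Be²⁺ is the bare [He] core; O²⁺ still has 4 valence electrons.
Usually core removal costs more than valence removal, but here the competition is close: a tightly held n=2 valence electron can cost more to remove than an n=3 core electron, so the actual values have to decide it.
Approximate IE_3 values (kJ/mol): K 4420, Be 14849, O 5300.
Hence IE_3: K < O < Be.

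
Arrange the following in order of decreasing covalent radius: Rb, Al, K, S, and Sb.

Al is in period 3, group 13; S is in period 3, group 16; K is in period 4, group 1; Rb is in period 5, group 1; Sb is in period 5, group 15.
Across a period the added protons contract the valence shell; down a group each new principal shell makes the atom larger.
Here both period and group differ, so the two effects have to be weighed against each other.
Al > S: Al lies to the left of S in period 3, so the across-period effect alone puts Al larger.
Sb > Al: the two effects oppose for this pair; the down-group effect wins (140 vs 126 pm).
K > Sb: period and group pull opposite ways; the across-period shift dominates (196 vs 140 pm).
Rb > K: they share group 1; the group trend gives Rb the larger value.
Tabulated atomic radius (pm): Al 126, S 103, K 196, Rb 210, Sb 140.
So from largest to smallest: Rb > K > Sb > Al > S.

Rb > K > Sb > Al > S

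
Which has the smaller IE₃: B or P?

Consider each +2 ion: B²⁺ still has 1 valence electron; P²⁺ still has 3 valence electrons.
All are still removing valence electrons, so compare the +2 ions as you would atoms: IE_3 generally rises across a period (higher Z_eff) and falls down a group (larger shell), subject to the usual subshell exceptions.
Valence configurations: B²⁺ [He]2s¹, P²⁺ [Ne]3s²3p¹.
Approximate IE_3 values (kJ/mol): B 3660, P 2914.
Hence IE_3: P < B.

P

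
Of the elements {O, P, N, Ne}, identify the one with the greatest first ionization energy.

Ne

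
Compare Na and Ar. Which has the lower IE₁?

Na

First ionization energy rises across a period (greater Z_eff holds electrons more tightly) and falls down a group (valence electrons are farther from the nucleus).
All lie in period 3, so first ionization energy increases left to right.
So Na has the lower IE₁ (Na < Ar).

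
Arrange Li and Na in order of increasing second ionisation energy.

IE_2 is the cost of taking one more electron from the +1 cation: Li⁺ is the bare [He] core; Na⁺ is the bare [Ne] core.
All of these are removing an electron from a noble-gas core or deeper; the smaller core (lower principal quantum number) is held far more tightly, and within a period the higher nuclear charge binds the same core more tightly.
Tabulated IE_2 (kJ/mol): Li 7298, Na 4562.
So the second ionization energies run Na < Li.

Na < Li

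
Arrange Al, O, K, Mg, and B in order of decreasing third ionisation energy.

Mg > O > K > B > Al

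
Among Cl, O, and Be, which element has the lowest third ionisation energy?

Consider each +2 ion: Cl²⁺ still has 5 valence electrons; O²⁺ still has 4 valence electrons; Be²⁺ is the bare [He] core.
Core electrons are held far more tightly than valence electrons, so Be tops the IE_3 order.
Valence configurations: Cl²⁺ [Ne]3s²3p³, O²⁺ [He]2s²2p².
Approximate IE_3 values (kJ/mol): Cl 3822, O 5300, Be 14849.
Overall IE_3 order: Cl < O < Be.

Cl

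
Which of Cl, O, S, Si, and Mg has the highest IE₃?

Mg

After 2 electrons have been removed, what remains? Cl²⁺ still has 5 valence electrons; O²⁺ still has 4 valence electrons; S²⁺ still has 4 valence electrons; Si²⁺ still has 2 valence electrons; Mg²⁺ is the bare [Ne] core.
Breaking into a closed-shell core is much more expensive than removing a leftover valence electron — Mg has the largest IE_3 here.
Valence configurations: Cl²⁺ [Ne]3s²3p³, O²⁺ [He]2s²2p², S²⁺ [Ne]3s²3p², Si²⁺ [Ne]3s².
The numbers (kJ/mol): Cl 3822, O 5300, S 3357, Si 3232, Mg 7733.
Hence IE_3: Si < S < Cl < O < Mg.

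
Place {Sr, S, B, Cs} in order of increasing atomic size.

B is in period 2, group 13; S is in period 3, group 16; Sr is in period 5, group 2; Cs is in period 6, group 1.
Radius decreases left→right (rising Z_eff, same n) and increases top→bottom (higher n).
These span different periods and groups, so the two trends combine.
S > B: the two effects oppose for this pair; the down-group effect wins (103 vs 85 pm).
Sr > S: relative to S, both the across-period and down-group shifts push Sr's atomic radius up.
Cs > Sr: relative to Sr, both the across-period and down-group shifts push Cs's atomic radius up.
Tabulated atomic radius (pm): B 85, S 103, Sr 185, Cs 232.
So from smallest to largest: B < S < Sr < Cs.

B < S < Sr < Cs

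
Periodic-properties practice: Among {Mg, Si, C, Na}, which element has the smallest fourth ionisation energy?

Si

After 3 electrons have been removed, what remains? Mg³⁺ is already 1 electron into the core; Si³⁺ still has 1 valence electron; C³⁺ still has 1 valence electron; Na³⁺ is already 2 electrons into the core.
Pulling an electron out of a noble-gas core costs far more than removing a remaining valence electron, so Na and Mg sit at the high end of IE_4.
Valence configurations: Si³⁺ [Ne]3s¹, C³⁺ [He]2s¹.
Tabulated IE_4 (kJ/mol): Mg 10543, Si 4356, C 6223, Na 9543.
So the fourth ionization energies run Si < C < Na < Mg.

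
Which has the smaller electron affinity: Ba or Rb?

Ba

Rb is in period 5, group 1; Ba is in period 6, group 2.
Adding an electron releases more energy for atoms nearer the top right (short of the noble gases).
A diagonal step moves right (one effect) and down (the opposite effect) at once.
Rb > Ba: the two effects oppose for this pair; the down-group effect wins (47 vs 14 kJ/mol).
Approximate values (kJ/mol): Rb 47, Ba 14.
So Ba has the smaller electron affinity (Ba < Rb).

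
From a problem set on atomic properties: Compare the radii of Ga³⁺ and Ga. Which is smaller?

Ga³⁺

Forming Ga³⁺ removes 3 electrons from Ga. Fewer electrons for the same nuclear charge means less shielding and a higher Z_eff on the remaining electrons, and for main-group metals the entire outer shell is lost.
A cation is smaller than its parent atom: Ga³⁺ < Ga.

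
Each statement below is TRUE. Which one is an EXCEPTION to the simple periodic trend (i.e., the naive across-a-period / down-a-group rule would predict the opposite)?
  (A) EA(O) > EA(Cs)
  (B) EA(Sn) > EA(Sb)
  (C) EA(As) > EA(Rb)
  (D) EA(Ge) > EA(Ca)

The general trend: electron affinity increases across a period and decreases down a group.
(A) O (period 2, group 16) vs Cs (period 6, group 1): the stated order agrees with the simple trend.
(B) Sn (period 5, group 14) vs Sb (period 5, group 15): the stated order contradicts the simple trend.
(C) As (period 4, group 15) vs Rb (period 5, group 1): the stated order agrees with the simple trend.
(D) Ge (period 4, group 14) vs Ca (period 4, group 2): the stated order agrees with the simple trend.
The exception is (B): adding an electron to Sb's half-filled 5p³ is unfavourable, so Sn has the more exothermic EA.

(B)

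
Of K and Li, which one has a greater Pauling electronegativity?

Li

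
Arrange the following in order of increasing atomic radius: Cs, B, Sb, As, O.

O < B < As < Sb < Cs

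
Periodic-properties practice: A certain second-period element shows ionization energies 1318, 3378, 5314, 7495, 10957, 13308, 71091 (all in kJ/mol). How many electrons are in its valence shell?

Look for the largest jump between consecutive ionization energies: IE7/IE6 ≈ 5.3, far larger than any earlier ratio.
That jump marks the point where a core electron is being removed. So the atom has 6 valence electrons.

6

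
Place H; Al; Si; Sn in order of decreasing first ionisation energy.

H is in period 1, group 1; Al is in period 3, group 13; Si is in period 3, group 14; Sn is in period 5, group 14.
First ionization energy rises across a period (greater Z_eff holds electrons more tightly) and falls down a group (valence electrons are farther from the nucleus).
These span different periods and groups, so the two trends combine.
Sn > Al: the two effects oppose for this pair; the across-period effect wins (709 vs 578 kJ/mol).
Si > Sn: they share group 14; the group trend gives Si the larger value.
H > Si: period and group pull opposite ways; the down-group shift dominates (1312 vs 786 kJ/mol).
Approximate values (kJ/mol): H 1312, Al 578, Si 786, Sn 709.
So from highest to lowest: H > Si > Sn > Al.

H > Si > Sn > Al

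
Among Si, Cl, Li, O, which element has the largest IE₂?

Li

Consider each +1 ion: Si⁺ still has 3 valence electrons; Cl⁺ still has 6 valence electrons; Li⁺ is the bare [He] core; O⁺ still has 5 valence electrons.
Breaking into a closed-shell core is much more expensive than removing a leftover valence electron — Li has the largest IE_2 here.
Valence configurations: Si⁺ [Ne]3s²3p¹, Cl⁺ [Ne]3s²3p⁴, O⁺ [He]2s²2p³.
Approximate IE_2 values (kJ/mol): Si 1577, Cl 2298, Li 7298, O 3388.
Hence IE_2: Si < Cl < O < Li.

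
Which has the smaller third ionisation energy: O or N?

N

IE_3 is the cost of taking one more electron from the +2 cation: O²⁺ still has 4 valence electrons; N²⁺ still has 3 valence electrons.
All are still removing valence electrons, so compare the +2 ions as you would atoms: IE_3 generally rises across a period (higher Z_eff) and falls down a group (larger shell), subject to the usual subshell exceptions.
Valence configurations: O²⁺ [He]2s²2p², N²⁺ [He]2s²2p¹.
The numbers (kJ/mol): O 5300, N 4578.
Overall IE_3 order: N < O.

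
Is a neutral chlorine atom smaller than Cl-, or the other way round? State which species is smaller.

Cl

Forming Cl- adds 1 electron to Cl. More electron–electron repulsion in the same shell, with unchanged nuclear charge, lets the cloud expand.
An anion is larger than its parent atom: Cl- > Cl.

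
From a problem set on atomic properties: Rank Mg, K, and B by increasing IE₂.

Mg < B < K

The second ionization energy removes an electron from the +1 ion. For each element: Mg⁺ still has 1 valence electron; K⁺ is the bare [Ar] core; B⁺ still has 2 valence electrons.
Breaking into a closed-shell core is much more expensive than removing a leftover valence electron — K has the largest IE_2 here.
Valence configurations: Mg⁺ [Ne]3s¹, B⁺ [He]2s².
The numbers (kJ/mol): Mg 1451, K 3052, B 2427.
Overall IE_2 order: Mg < B < K.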